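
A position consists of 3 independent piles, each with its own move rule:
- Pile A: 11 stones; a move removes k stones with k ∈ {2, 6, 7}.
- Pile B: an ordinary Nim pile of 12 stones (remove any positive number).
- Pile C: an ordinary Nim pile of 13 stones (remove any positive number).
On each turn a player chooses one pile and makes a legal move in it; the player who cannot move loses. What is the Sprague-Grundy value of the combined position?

0

Build the Grundy sequence for pile A with g(k) = mex{g(k−s) : s ∈ {2, 6, 7}, s ≤ k}:
g(0) = mex{} = 0
g(1) = mex{} = 0
g(2) = mex{0} = 1
g(3) = mex{0} = 1
g(4) = mex{1} = 0
g(5) = mex{1} = 0
g(6) = mex{0} = 1
g(7) = mex{0} = 1
g(8) = mex{0,1} = 2
g(9) = mex{1} = 0
g(10) = mex{0,1,2} = 3
g(11) = mex{0} = 1
So g(11) = 1.
Pile B is a plain Nim pile of size 12, so its Grundy value is 12.
Pile C is a plain Nim pile of size 13, so its Grundy value is 13.
By the Sprague-Grundy theorem, the Grundy value of a sum of independent games is the XOR of the component values.
Combined value = 1 ⊕ 12 ⊕ 13 = 0.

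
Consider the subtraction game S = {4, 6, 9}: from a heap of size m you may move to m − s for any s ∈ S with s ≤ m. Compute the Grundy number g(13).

0

Grundy values for subtraction set {4, 6, 9}:
k:     0  1  2  3  4  5  6  7  8  9 10 11 12 13
g(k):  0  0  0  0  1  1  1  1  2  2  2  2  3  0
So g(13) = 0.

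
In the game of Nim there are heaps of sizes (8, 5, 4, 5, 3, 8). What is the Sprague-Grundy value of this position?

Bitwise XOR of the heap sizes:
  1000  (8)
  0101  (5)
  0100  (4)
  0101  (5)
  0011  (3)
  1000  (8)
  ----
  0111  (7)

7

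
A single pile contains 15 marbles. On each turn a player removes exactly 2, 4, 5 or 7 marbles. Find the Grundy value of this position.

Grundy values for subtraction set {2, 4, 5, 7}:
k:     0  1  2  3  4  5  6  7  8  9 10 11 12 13 14 15
g(k):  0  0  1  1  2  2  3  3  4  0  0  1  1  2  2  3
So g(15) = 3.

3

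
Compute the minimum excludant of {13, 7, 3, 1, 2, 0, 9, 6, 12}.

4

The values 0, 1, 2, 3 are all present; 4 is the first non-negative integer missing from the set.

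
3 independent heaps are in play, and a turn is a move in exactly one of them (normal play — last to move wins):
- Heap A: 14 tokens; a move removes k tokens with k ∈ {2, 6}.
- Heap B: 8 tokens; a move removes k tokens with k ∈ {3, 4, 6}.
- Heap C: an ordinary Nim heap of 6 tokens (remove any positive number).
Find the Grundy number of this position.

5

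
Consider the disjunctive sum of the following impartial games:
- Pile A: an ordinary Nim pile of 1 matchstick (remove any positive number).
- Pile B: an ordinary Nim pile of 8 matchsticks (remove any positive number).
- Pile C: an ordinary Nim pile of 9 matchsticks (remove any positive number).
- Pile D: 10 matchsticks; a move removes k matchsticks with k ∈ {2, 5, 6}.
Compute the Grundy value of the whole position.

1

Pile A is a plain Nim pile of size 1, so its Grundy value is 1.
Pile B is a plain Nim pile of size 8, so its Grundy value is 8.
Pile C is a plain Nim pile of size 9, so its Grundy value is 9.
For pile D, compute g(0), g(1), … with moves {2, 5, 6}:
k:     0  1  2  3  4  5  6  7  8  9 10
g(k):  0  0  1  1  0  2  1  3  0  2  1
So g(10) = 1.
By the Sprague-Grundy theorem, the Grundy value of a sum of independent games is the XOR of the component values.
Combined value = 1 XOR 8 XOR 9 XOR 1 = 1.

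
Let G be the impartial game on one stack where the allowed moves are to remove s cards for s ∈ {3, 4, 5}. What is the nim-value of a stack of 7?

Grundy values for subtraction set {3, 4, 5}:
g(0) = mex{} = 0
g(1) = mex{} = 0
g(2) = mex{} = 0
g(3) = mex{0} = 1
g(4) = mex{0} = 1
g(5) = mex{0} = 1
g(6) = mex{0,1} = 2
g(7) = mex{0,1} = 2
So g(7) = 2.

2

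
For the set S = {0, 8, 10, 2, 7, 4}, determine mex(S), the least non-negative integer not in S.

0 is in the set but 1 is not, so the mex is 1.

1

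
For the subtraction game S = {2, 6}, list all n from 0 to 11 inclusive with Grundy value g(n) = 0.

Build the Grundy sequence with g(k) = mex{g(k−s) : s ∈ {2, 6}, s ≤ k}:
g(0) = mex{} = 0
g(1) = mex{} = 0
g(2) = mex{0} = 1
g(3) = mex{0} = 1
g(4) = mex{1} = 0
g(5) = mex{1} = 0
g(6) = mex{0} = 1
g(7) = mex{0} = 1
g(8) = mex{1} = 0
g(9) = mex{1} = 0
g(10) = mex{0} = 1
g(11) = mex{0} = 1
The P-positions (g = 0) in 0..11 are 0, 1, 4, 5, 8, 9.

0, 1, 4, 5, 8, 9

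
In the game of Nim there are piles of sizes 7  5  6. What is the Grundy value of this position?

4

Nim-sum: 7 ^ 5 ^ 6 = 4.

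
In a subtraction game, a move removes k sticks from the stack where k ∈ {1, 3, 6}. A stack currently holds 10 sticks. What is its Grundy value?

Build the Grundy sequence with g(k) = mex{g(k−s) : s ∈ {1, 3, 6}, s ≤ k}:
k:     0  1  2  3  4  5  6  7  8  9 10
g(k):  0  1  0  1  0  1  2  3  2  0  1
So g(10) = 1.

1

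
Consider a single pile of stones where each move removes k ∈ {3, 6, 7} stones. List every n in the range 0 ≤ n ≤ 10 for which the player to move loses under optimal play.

0, 1, 2, 10

Compute g(0), g(1), … for moves {3, 6, 7}:
k:     0  1  2  3  4  5  6  7  8  9 10
g(k):  0  0  0  1  1  1  2  2  2  3  0
The P-positions (g = 0) in 0..10 are 0, 1, 2, 10.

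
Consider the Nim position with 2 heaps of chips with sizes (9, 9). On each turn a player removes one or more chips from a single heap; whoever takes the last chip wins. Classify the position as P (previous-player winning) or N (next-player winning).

P-position

Nim-sum: 9 XOR 9 = 0.
The nim-sum is 0, so this is a P-position: the player to move is in a losing position under optimal play.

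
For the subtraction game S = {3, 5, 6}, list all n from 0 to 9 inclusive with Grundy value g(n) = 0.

0, 1, 2, 9

Grundy values for subtraction set {3, 5, 6}:
g(0) = mex{} = 0
g(1) = mex{} = 0
g(2) = mex{} = 0
g(3) = mex{0} = 1
g(4) = mex{0} = 1
g(5) = mex{0} = 1
g(6) = mex{0,1} = 2
g(7) = mex{0,1} = 2
g(8) = mex{0,1} = 2
g(9) = mex{1,2} = 0
The P-positions (g = 0) in 0..9 are 0, 1, 2, 9.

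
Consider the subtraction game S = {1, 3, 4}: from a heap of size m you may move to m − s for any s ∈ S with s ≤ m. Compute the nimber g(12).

Grundy values for subtraction set {1, 3, 4}:
g(0) = mex{} = 0
g(1) = mex{0} = 1
g(2) = mex{1} = 0
g(3) = mex{0} = 1
g(4) = mex{0,1} = 2
g(5) = mex{0,1,2} = 3
g(6) = mex{0,1,3} = 2
g(7) = mex{1,2} = 0
g(8) = mex{0,2,3} = 1
g(9) = mex{1,2,3} = 0
g(10) = mex{0,2} = 1
g(11) = mex{0,1} = 2
g(12) = mex{0,1,2} = 3
So g(12) = 3.

3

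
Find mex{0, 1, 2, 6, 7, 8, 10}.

3

The values 0, 1, 2 are all present; 3 is the first non-negative integer missing from the set.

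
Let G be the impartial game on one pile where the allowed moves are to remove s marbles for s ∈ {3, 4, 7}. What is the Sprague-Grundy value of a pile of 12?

0

Build the Grundy sequence with g(k) = mex{g(k−s) : s ∈ {3, 4, 7}, s ≤ k}:
k:     0  1  2  3  4  5  6  7  8  9 10 11 12
g(k):  0  0  0  1  1  1  2  2  2  3  0  0  0
So g(12) = 0.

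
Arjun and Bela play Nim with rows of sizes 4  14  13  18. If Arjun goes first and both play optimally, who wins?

Arjun wins

Nim-sum: 4 ^ 14 ^ 13 ^ 18 = 21.
The nim-sum is 21 ≠ 0, so this is an N-position: the player to move can win; Arjun has a winning move.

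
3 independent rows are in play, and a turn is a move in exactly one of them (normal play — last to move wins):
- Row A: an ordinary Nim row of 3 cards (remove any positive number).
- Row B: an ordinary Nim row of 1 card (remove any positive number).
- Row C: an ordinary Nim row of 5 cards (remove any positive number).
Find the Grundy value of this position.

7

Row A is a plain Nim row of size 3, so its Grundy value is 3.
Row B is a plain Nim row of size 1, so its Grundy value is 1.
Row C is a plain Nim row of size 5, so its Grundy value is 5.
By the Sprague-Grundy theorem, the Grundy value of a sum of independent games is the XOR of the component values.
Combined value = 3 XOR 1 XOR 5 = 7.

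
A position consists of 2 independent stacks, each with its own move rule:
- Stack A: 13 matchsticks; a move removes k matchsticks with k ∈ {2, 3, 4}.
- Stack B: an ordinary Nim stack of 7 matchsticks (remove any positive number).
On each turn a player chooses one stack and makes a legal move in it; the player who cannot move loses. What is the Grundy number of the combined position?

Build the Grundy sequence for stack A with g(k) = mex{g(k−s) : s ∈ {2, 3, 4}, s ≤ k}:
k:     0  1  2  3  4  5  6  7  8  9 10 11 12 13
g(k):  0  0  1  1  2  2  0  0  1  1  2  2  0  0
So g(13) = 0.
Stack B is a plain Nim stack of size 7, so its Grundy value is 7.
By the Sprague-Grundy theorem, the Grundy value of a sum of independent games is the XOR of the component values.
Combined value = 0 XOR 7 = 7.

7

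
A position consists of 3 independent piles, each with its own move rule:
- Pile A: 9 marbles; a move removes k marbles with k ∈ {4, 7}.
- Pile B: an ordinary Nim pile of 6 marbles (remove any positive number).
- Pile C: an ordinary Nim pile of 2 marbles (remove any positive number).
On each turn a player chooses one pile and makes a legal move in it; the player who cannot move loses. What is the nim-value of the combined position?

6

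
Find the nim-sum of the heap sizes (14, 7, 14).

7

Write each in binary and XOR column by column:
  1110  (14)
  0111  (7)
  1110  (14)
  ----
  0111  (7)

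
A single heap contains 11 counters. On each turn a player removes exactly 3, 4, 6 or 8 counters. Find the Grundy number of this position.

0

Grundy values for subtraction set {3, 4, 6, 8}:
g(0) = mex{} = 0
g(1) = mex{} = 0
g(2) = mex{} = 0
g(3) = mex{0} = 1
g(4) = mex{0} = 1
g(5) = mex{0} = 1
g(6) = mex{0,1} = 2
g(7) = mex{0,1} = 2
g(8) = mex{0,1} = 2
g(9) = mex{0,1,2} = 3
g(10) = mex{0,1,2} = 3
g(11) = mex{1,2} = 0
So g(11) = 0.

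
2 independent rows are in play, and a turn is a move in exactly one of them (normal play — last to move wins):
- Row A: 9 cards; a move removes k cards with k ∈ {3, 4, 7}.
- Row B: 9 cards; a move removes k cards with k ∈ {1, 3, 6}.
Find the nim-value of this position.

3

For row A, compute g(0), g(1), … with moves {3, 4, 7}:
k:     0  1  2  3  4  5  6  7  8  9
g(k):  0  0  0  1  1  1  2  2  2  3
So g(9) = 3.
For row B, compute g(0), g(1), … with moves {1, 3, 6}:
k:     0  1  2  3  4  5  6  7  8  9
g(k):  0  1  0  1  0  1  2  3  2  0
So g(9) = 0.
The value of a disjunctive sum is the nim-sum of the parts.
Combined value = 3 ⊕ 0 = 3.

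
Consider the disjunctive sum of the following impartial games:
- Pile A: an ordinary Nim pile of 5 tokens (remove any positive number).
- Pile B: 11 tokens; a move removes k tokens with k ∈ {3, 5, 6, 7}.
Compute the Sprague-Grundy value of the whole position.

5

Pile A is a plain Nim pile of size 5, so its Grundy value is 5.
Build the Grundy sequence for pile B with g(k) = mex{g(k−s) : s ∈ {3, 5, 6, 7}, s ≤ k}:
k:     0  1  2  3  4  5  6  7  8  9 10 11
g(k):  0  0  0  1  1  1  2  2  2  3  0  0
So g(11) = 0.
The value of a disjunctive sum is the nim-sum of the parts.
Combined value = 5 XOR 0 = 5.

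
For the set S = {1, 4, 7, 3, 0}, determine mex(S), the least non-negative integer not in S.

The values 0, 1 are all present; 2 is the first non-negative integer missing from the set.

2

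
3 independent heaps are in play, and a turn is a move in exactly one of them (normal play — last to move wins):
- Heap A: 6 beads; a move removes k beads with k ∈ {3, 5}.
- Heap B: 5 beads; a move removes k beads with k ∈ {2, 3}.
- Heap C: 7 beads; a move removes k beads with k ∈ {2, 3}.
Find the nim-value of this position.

For heap A, compute g(0), g(1), … with moves {3, 5}:
k:     0  1  2  3  4  5  6
g(k):  0  0  0  1  1  1  2
So g(6) = 2.
For heap B, compute g(0), g(1), … with moves {2, 3}:
k:     0  1  2  3  4  5
g(k):  0  0  1  1  2  0
So g(5) = 0.
For heap C, compute g(0), g(1), … with moves {2, 3}:
k:     0  1  2  3  4  5  6  7
g(k):  0  0  1  1  2  0  0  1
So g(7) = 1.
The value of a disjunctive sum is the nim-sum of the parts.
Combined value = 2 ⊕ 0 ⊕ 1 = 3.

3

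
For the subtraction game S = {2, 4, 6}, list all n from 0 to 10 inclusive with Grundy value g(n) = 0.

Compute g(0), g(1), … for moves {2, 4, 6}:
k:     0  1  2  3  4  5  6  7  8  9 10
g(k):  0  0  1  1  2  2  3  3  0  0  1
The P-positions (g = 0) in 0..10 are 0, 1, 8, 9.

0, 1, 8, 9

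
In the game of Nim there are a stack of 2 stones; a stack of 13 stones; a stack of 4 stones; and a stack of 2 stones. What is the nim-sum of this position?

9

Compute the nim-sum pairwise:
2 ⊕ 13 = 15
15 ⊕ 4 = 11
11 ⊕ 2 = 9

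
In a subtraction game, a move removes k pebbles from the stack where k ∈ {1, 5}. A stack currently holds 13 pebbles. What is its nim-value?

1

Grundy values for subtraction set {1, 5}:
g(0) = mex{} = 0
g(1) = mex{0} = 1
g(2) = mex{1} = 0
g(3) = mex{0} = 1
g(4) = mex{1} = 0
g(5) = mex{0} = 1
g(6) = mex{1} = 0
g(7) = mex{0} = 1
g(8) = mex{1} = 0
g(9) = mex{0} = 1
g(10) = mex{1} = 0
g(11) = mex{0} = 1
g(12) = mex{1} = 0
g(13) = mex{0} = 1
So g(13) = 1.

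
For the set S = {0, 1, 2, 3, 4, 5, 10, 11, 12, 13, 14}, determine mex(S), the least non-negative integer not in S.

6

The values 0, 1, 2, 3, 4, 5 are all present; 6 is the first non-negative integer missing from the set.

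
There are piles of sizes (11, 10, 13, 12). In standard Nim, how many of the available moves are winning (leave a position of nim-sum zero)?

Bitwise XOR of the heap sizes:
  1011  (11)
  1010  (10)
  1101  (13)
  1100  (12)
  ----
  0000  (0)
The nim-sum is already 0, so every move leaves a nonzero nim-sum — there are no winning moves.

0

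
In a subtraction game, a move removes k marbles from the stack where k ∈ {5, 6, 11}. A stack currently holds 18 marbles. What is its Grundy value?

Grundy values for subtraction set {5, 6, 11}:
k:     0  1  2  3  4  5  6  7  8  9 10 11 12 13 14 15 16 17 18
g(k):  0  0  0  0  0  1  1  1  1  1  2  2  2  2  2  3  0  0  0
So g(18) = 0.

0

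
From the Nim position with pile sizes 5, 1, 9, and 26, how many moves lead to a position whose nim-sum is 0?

1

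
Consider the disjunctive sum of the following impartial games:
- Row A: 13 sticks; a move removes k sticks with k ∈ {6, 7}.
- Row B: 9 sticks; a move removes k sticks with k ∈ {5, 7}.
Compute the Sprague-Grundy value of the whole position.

1

Grundy values for row A (subtraction set {6, 7}):
k:     0  1  2  3  4  5  6  7  8  9 10 11 12 13
g(k):  0  0  0  0  0  0  1  1  1  1  1  1  2  0
So g(13) = 0.
Grundy values for row B (subtraction set {5, 7}):
k:     0  1  2  3  4  5  6  7  8  9
g(k):  0  0  0  0  0  1  1  1  1  1
So g(9) = 1.
By the Sprague-Grundy theorem, the Grundy value of a sum of independent games is the XOR of the component values.
Combined value = 0 ⊕ 1 = 1.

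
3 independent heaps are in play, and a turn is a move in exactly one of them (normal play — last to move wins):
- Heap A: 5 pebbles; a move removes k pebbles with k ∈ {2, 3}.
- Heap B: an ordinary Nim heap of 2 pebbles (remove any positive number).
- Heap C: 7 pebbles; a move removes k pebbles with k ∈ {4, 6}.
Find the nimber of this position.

3

Grundy values for heap A (subtraction set {2, 3}):
g(0) = mex{} = 0
g(1) = mex{} = 0
g(2) = mex{0} = 1
g(3) = mex{0} = 1
g(4) = mex{0,1} = 2
g(5) = mex{1} = 0
So g(5) = 0.
Heap B is a plain Nim heap of size 2, so its Grundy value is 2.
For heap C, compute g(0), g(1), … with moves {4, 6}:
g(0) = mex{} = 0
g(1) = mex{} = 0
g(2) = mex{} = 0
g(3) = mex{} = 0
g(4) = mex{0} = 1
g(5) = mex{0} = 1
g(6) = mex{0} = 1
g(7) = mex{0} = 1
So g(7) = 1.
By the Sprague-Grundy theorem, the Grundy value of a sum of independent games is the XOR of the component values.
Combined value = 0 ⊕ 2 ⊕ 1 = 3.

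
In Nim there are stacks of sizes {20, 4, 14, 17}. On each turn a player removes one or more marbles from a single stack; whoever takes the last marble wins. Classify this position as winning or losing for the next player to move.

Winning position

Nim-sum: 20 XOR 4 XOR 14 XOR 17 = 15.
The nim-sum is 15 ≠ 0, so this is an N-position: the player to move can win.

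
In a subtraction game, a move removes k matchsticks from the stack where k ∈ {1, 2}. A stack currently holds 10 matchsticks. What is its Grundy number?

1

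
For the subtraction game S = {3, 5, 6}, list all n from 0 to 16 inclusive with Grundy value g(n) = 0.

0, 1, 2, 9, 10, 11

Compute g(0), g(1), … for moves {3, 5, 6}:
k:     0  1  2  3  4  5  6  7  8  9 10 11 12 13 14 15 16
g(k):  0  0  0  1  1  1  2  2  2  0  0  0  1  1  1  2  2
The P-positions (g = 0) in 0..16 are 0, 1, 2, 9, 10, 11.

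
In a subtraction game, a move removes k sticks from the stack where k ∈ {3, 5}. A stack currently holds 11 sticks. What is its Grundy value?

Build the Grundy sequence with g(k) = mex{g(k−s) : s ∈ {3, 5}, s ≤ k}:
k:     0  1  2  3  4  5  6  7  8  9 10 11
g(k):  0  0  0  1  1  1  2  2  0  0  0  1
So g(11) = 1.

1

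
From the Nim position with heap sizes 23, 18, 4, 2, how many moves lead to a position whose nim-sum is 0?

3

Nim-sum: 23 ^ 18 ^ 4 ^ 2 = 3.
The overall nim-sum is X = 3. A heap of size p has a winning move iff p XOR X < p (reduce it to p XOR X).
  23: 23 XOR 3 = 20 < 23 — winning move (to 20).
  18: 18 XOR 3 = 17 < 18 — winning move (to 17).
  4: 4 XOR 3 = 7 ≥ 4 — no move.
  2: 2 XOR 3 = 1 < 2 — winning move (to 1).
That gives 3 winning moves.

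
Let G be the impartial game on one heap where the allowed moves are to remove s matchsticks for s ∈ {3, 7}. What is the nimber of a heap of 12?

0

Grundy values for subtraction set {3, 7}:
g(0) = mex{} = 0
g(1) = mex{} = 0
g(2) = mex{} = 0
g(3) = mex{0} = 1
g(4) = mex{0} = 1
g(5) = mex{0} = 1
g(6) = mex{1} = 0
g(7) = mex{0,1} = 2
g(8) = mex{0,1} = 2
g(9) = mex{0} = 1
g(10) = mex{1,2} = 0
g(11) = mex{1,2} = 0
g(12) = mex{1} = 0
So g(12) = 0.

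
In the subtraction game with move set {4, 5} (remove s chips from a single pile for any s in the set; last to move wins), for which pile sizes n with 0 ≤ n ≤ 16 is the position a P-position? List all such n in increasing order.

0, 1, 2, 3, 9, 10, 11, 12

Grundy values for subtraction set {4, 5}:
k:     0  1  2  3  4  5  6  7  8  9 10 11 12 13 14 15 16
g(k):  0  0  0  0  1  1  1  1  2  0  0  0  0  1  1  1  1
The P-positions (g = 0) in 0..16 are 0, 1, 2, 3, 9, 10, 11, 12.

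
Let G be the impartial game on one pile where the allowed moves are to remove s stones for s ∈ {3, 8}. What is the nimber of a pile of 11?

0

Grundy values for subtraction set {3, 8}:
g(0) = mex{} = 0
g(1) = mex{} = 0
g(2) = mex{} = 0
g(3) = mex{0} = 1
g(4) = mex{0} = 1
g(5) = mex{0} = 1
g(6) = mex{1} = 0
g(7) = mex{1} = 0
g(8) = mex{0,1} = 2
g(9) = mex{0} = 1
g(10) = mex{0} = 1
g(11) = mex{1,2} = 0
So g(11) = 0.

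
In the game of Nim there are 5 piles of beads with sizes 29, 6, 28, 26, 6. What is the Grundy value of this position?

27

Compute the nim-sum pairwise:
29 ^ 6 = 27
27 ^ 28 = 7
7 ^ 26 = 29
29 ^ 6 = 27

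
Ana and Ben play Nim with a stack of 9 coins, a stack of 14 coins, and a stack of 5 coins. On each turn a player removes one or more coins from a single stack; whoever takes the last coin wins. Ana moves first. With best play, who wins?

Ana wins

Nim-sum: 9 ⊕ 14 ⊕ 5 = 2.
The nim-sum is 2 ≠ 0, so this is an N-position: the player to move can win; Ana has a winning move.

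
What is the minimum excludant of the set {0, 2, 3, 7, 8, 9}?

1

0 is in the set but 1 is not, so the mex is 1.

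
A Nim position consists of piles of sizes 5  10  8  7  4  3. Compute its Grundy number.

Bitwise XOR of the heap sizes:
  0101  (5)
  1010  (10)
  1000  (8)
  0111  (7)
  0100  (4)
  0011  (3)
  ----
  0111  (7)

7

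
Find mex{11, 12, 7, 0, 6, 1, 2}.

3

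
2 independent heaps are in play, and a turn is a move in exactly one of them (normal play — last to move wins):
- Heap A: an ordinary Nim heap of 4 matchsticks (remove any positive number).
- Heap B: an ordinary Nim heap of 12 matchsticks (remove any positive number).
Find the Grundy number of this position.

8

Heap A is a plain Nim heap of size 4, so its Grundy value is 4.
Heap B is a plain Nim heap of size 12, so its Grundy value is 12.
By the Sprague-Grundy theorem, the Grundy value of a sum of independent games is the XOR of the component values.
Combined value = 4 ⊕ 12 = 8.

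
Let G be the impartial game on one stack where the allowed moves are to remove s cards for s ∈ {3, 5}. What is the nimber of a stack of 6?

Build the Grundy sequence with g(k) = mex{g(k−s) : s ∈ {3, 5}, s ≤ k}:
g(0) = mex{} = 0
g(1) = mex{} = 0
g(2) = mex{} = 0
g(3) = mex{0} = 1
g(4) = mex{0} = 1
g(5) = mex{0} = 1
g(6) = mex{0,1} = 2
So g(6) = 2.

2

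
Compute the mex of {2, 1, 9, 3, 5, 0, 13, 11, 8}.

The values 0, 1, 2, 3 are all present; 4 is the first non-negative integer missing from the set.

4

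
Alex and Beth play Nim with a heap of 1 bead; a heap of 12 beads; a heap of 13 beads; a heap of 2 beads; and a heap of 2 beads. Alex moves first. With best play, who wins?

Beth wins

In binary:
  0001  (1)
  1100  (12)
  1101  (13)
  0010  (2)
  0010  (2)
  ----
  0000  (0)
The nim-sum is 0, so this is a P-position: the player to move is in a losing position under optimal play; Alex is about to move from it and so loses — Beth wins.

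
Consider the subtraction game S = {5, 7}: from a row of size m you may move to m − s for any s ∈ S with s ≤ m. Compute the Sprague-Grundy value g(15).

0

Grundy values for subtraction set {5, 7}:
k:     0  1  2  3  4  5  6  7  8  9 10 11 12 13 14 15
g(k):  0  0  0  0  0  1  1  1  1  1  2  2  0  0  0  0
So g(15) = 0.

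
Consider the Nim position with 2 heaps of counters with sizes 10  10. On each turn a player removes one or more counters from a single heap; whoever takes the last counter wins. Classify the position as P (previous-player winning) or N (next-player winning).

Compute the nim-sum pairwise:
10 XOR 10 = 0
The nim-sum is 0, so this is a P-position: the player to move is in a losing position under optimal play.

P-position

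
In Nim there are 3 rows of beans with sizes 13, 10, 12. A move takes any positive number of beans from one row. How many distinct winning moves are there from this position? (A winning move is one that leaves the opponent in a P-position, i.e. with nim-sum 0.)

3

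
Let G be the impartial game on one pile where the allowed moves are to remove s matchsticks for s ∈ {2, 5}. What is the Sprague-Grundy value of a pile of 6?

1

Compute g(0), g(1), … for moves {2, 5}:
g(0) = mex{} = 0
g(1) = mex{} = 0
g(2) = mex{0} = 1
g(3) = mex{0} = 1
g(4) = mex{1} = 0
g(5) = mex{0,1} = 2
g(6) = mex{0} = 1
So g(6) = 1.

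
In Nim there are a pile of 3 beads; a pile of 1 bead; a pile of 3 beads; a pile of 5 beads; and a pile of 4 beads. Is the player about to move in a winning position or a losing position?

Losing position

Compute the nim-sum pairwise:
3 XOR 1 = 2
2 XOR 3 = 1
1 XOR 5 = 4
4 XOR 4 = 0
The nim-sum is 0, so this is a P-position: the player to move is in a losing position under optimal play.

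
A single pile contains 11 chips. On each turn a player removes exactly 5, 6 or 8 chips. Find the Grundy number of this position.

Compute g(0), g(1), … for moves {5, 6, 8}:
k:     0  1  2  3  4  5  6  7  8  9 10 11
g(k):  0  0  0  0  0  1  1  1  1  1  2  2
So g(11) = 2.

2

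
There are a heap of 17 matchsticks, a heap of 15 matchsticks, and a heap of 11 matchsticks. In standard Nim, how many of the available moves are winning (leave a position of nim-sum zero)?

Bitwise XOR of the heap sizes:
  10001  (17)
  01111  (15)
  01011  (11)
  -----
  10101  (21)
The overall nim-sum is X = 21. A heap of size p has a winning move iff p XOR X < p (reduce it to p XOR X).
  17: 17 XOR 21 = 4 < 17 — winning move (to 4).
  15: 15 XOR 21 = 26 ≥ 15 — no move.
  11: 11 XOR 21 = 30 ≥ 11 — no move.
That gives 1 winning move.

1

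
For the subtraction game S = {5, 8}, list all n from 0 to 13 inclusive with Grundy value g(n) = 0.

0, 1, 2, 3, 4, 13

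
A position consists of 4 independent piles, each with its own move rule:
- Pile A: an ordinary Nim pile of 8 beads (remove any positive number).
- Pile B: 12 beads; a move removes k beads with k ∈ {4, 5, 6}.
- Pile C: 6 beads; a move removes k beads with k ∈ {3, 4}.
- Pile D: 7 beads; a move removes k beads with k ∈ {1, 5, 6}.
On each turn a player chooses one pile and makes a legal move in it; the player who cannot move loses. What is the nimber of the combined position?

Pile A is a plain Nim pile of size 8, so its Grundy value is 8.
Build the Grundy sequence for pile B with g(k) = mex{g(k−s) : s ∈ {4, 5, 6}, s ≤ k}:
k:     0  1  2  3  4  5  6  7  8  9 10 11 12
g(k):  0  0  0  0  1  1  1  1  2  2  0  0  0
So g(12) = 0.
For pile C, compute g(0), g(1), … with moves {3, 4}:
k:     0  1  2  3  4  5  6
g(k):  0  0  0  1  1  1  2
So g(6) = 2.
For pile D, compute g(0), g(1), … with moves {1, 5, 6}:
g(0) = mex{} = 0
g(1) = mex{0} = 1
g(2) = mex{1} = 0
g(3) = mex{0} = 1
g(4) = mex{1} = 0
g(5) = mex{0} = 1
g(6) = mex{0,1} = 2
g(7) = mex{0,1,2} = 3
So g(7) = 3.
The value of a disjunctive sum is the nim-sum of the parts.
Combined value = 8 XOR 0 XOR 2 XOR 3 = 9.

9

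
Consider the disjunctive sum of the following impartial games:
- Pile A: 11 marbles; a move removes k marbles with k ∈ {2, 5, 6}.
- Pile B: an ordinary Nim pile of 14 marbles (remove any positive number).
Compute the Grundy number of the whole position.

14

Grundy values for pile A (subtraction set {2, 5, 6}):
g(0) = mex{} = 0
g(1) = mex{} = 0
g(2) = mex{0} = 1
g(3) = mex{0} = 1
g(4) = mex{1} = 0
g(5) = mex{0,1} = 2
g(6) = mex{0} = 1
g(7) = mex{0,1,2} = 3
g(8) = mex{1} = 0
g(9) = mex{0,1,3} = 2
g(10) = mex{0,2} = 1
g(11) = mex{1,2} = 0
So g(11) = 0.
Pile B is a plain Nim pile of size 14, so its Grundy value is 14.
By the Sprague-Grundy theorem, the Grundy value of a sum of independent games is the XOR of the component values.
Combined value = 0 XOR 14 = 14.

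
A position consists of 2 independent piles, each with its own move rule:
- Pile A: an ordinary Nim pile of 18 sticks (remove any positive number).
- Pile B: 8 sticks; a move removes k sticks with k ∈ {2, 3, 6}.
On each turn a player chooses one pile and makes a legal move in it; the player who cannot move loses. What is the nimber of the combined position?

16

Pile A is a plain Nim pile of size 18, so its Grundy value is 18.
Build the Grundy sequence for pile B with g(k) = mex{g(k−s) : s ∈ {2, 3, 6}, s ≤ k}:
k:     0  1  2  3  4  5  6  7  8
g(k):  0  0  1  1  2  0  3  1  2
So g(8) = 2.
The value of a disjunctive sum is the nim-sum of the parts.
Combined value = 18 XOR 2 = 16.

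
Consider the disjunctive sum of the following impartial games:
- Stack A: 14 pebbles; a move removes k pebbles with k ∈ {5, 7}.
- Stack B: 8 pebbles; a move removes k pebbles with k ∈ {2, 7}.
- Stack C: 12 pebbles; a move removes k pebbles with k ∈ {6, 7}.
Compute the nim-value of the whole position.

0

For stack A, compute g(0), g(1), … with moves {5, 7}:
g(0) = mex{} = 0
g(1) = mex{} = 0
g(2) = mex{} = 0
g(3) = mex{} = 0
g(4) = mex{} = 0
g(5) = mex{0} = 1
g(6) = mex{0} = 1
g(7) = mex{0} = 1
g(8) = mex{0} = 1
g(9) = mex{0} = 1
g(10) = mex{0,1} = 2
g(11) = mex{0,1} = 2
g(12) = mex{1} = 0
g(13) = mex{1} = 0
g(14) = mex{1} = 0
So g(14) = 0.
Build the Grundy sequence for stack B with g(k) = mex{g(k−s) : s ∈ {2, 7}, s ≤ k}:
k:     0  1  2  3  4  5  6  7  8
g(k):  0  0  1  1  0  0  1  1  2
So g(8) = 2.
Build the Grundy sequence for stack C with g(k) = mex{g(k−s) : s ∈ {6, 7}, s ≤ k}:
g(0) = mex{} = 0
g(1) = mex{} = 0
g(2) = mex{} = 0
g(3) = mex{} = 0
g(4) = mex{} = 0
g(5) = mex{} = 0
g(6) = mex{0} = 1
g(7) = mex{0} = 1
g(8) = mex{0} = 1
g(9) = mex{0} = 1
g(10) = mex{0} = 1
g(11) = mex{0} = 1
g(12) = mex{0,1} = 2
So g(12) = 2.
The value of a disjunctive sum is the nim-sum of the parts.
Combined value = 0 XOR 2 XOR 2 = 0.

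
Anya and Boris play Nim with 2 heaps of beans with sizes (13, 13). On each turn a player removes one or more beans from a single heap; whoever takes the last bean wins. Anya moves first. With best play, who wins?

Boris wins

Compute the nim-sum pairwise:
13 ⊕ 13 = 0
The nim-sum is 0, so this is a P-position: the player to move is in a losing position under optimal play; Anya is about to move from it and so loses — Boris wins.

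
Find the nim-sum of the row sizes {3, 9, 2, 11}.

Nim-sum: 3 ^ 9 ^ 2 ^ 11 = 3.

3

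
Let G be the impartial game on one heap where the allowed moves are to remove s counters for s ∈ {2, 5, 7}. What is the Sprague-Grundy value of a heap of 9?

2

Grundy values for subtraction set {2, 5, 7}:
g(0) = mex{} = 0
g(1) = mex{} = 0
g(2) = mex{0} = 1
g(3) = mex{0} = 1
g(4) = mex{1} = 0
g(5) = mex{0,1} = 2
g(6) = mex{0} = 1
g(7) = mex{0,1,2} = 3
g(8) = mex{0,1} = 2
g(9) = mex{0,1,3} = 2
So g(9) = 2.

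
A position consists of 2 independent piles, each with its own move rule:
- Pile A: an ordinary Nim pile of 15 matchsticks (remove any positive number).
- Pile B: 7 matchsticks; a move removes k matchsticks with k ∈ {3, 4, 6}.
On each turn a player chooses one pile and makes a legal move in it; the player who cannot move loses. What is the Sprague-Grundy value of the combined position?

13

Pile A is a plain Nim pile of size 15, so its Grundy value is 15.
Grundy values for pile B (subtraction set {3, 4, 6}):
g(0) = mex{} = 0
g(1) = mex{} = 0
g(2) = mex{} = 0
g(3) = mex{0} = 1
g(4) = mex{0} = 1
g(5) = mex{0} = 1
g(6) = mex{0,1} = 2
g(7) = mex{0,1} = 2
So g(7) = 2.
By the Sprague-Grundy theorem, the Grundy value of a sum of independent games is the XOR of the component values.
Combined value = 15 ⊕ 2 = 13.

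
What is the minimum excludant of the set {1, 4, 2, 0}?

The values 0, 1, 2 are all present; 3 is the first non-negative integer missing from the set.

3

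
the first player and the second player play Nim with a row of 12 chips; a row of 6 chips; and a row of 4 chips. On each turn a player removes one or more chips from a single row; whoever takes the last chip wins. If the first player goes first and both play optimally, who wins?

the first player wins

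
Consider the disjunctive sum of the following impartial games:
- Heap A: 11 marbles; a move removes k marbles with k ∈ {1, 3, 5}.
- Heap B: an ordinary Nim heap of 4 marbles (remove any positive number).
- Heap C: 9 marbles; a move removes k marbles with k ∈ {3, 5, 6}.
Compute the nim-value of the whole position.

For heap A, compute g(0), g(1), … with moves {1, 3, 5}:
k:     0  1  2  3  4  5  6  7  8  9 10 11
g(k):  0  1  0  1  0  1  0  1  0  1  0  1
So g(11) = 1.
Heap B is a plain Nim heap of size 4, so its Grundy value is 4.
For heap C, compute g(0), g(1), … with moves {3, 5, 6}:
g(0) = mex{} = 0
g(1) = mex{} = 0
g(2) = mex{} = 0
g(3) = mex{0} = 1
g(4) = mex{0} = 1
g(5) = mex{0} = 1
g(6) = mex{0,1} = 2
g(7) = mex{0,1} = 2
g(8) = mex{0,1} = 2
g(9) = mex{1,2} = 0
So g(9) = 0.
By the Sprague-Grundy theorem, the Grundy value of a sum of independent games is the XOR of the component values.
Combined value = 1 XOR 4 XOR 0 = 5.

5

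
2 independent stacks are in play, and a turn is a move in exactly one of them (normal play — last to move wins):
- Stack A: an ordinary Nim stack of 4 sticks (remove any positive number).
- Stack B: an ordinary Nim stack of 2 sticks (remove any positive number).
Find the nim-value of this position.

Stack A is a plain Nim stack of size 4, so its Grundy value is 4.
Stack B is a plain Nim stack of size 2, so its Grundy value is 2.
By the Sprague-Grundy theorem, the Grundy value of a sum of independent games is the XOR of the component values.
Combined value = 4 XOR 2 = 6.

6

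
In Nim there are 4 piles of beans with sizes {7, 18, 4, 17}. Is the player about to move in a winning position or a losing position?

Losing position

Nim-sum: 7 ^ 18 ^ 4 ^ 17 = 0.
The nim-sum is 0, so this is a P-position: the player to move is in a losing position under optimal play.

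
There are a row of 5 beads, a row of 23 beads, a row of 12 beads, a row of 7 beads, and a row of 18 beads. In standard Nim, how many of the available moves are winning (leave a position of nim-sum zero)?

1

Write each in binary and XOR column by column:
  00101  (5)
  10111  (23)
  01100  (12)
  00111  (7)
  10010  (18)
  -----
  01011  (11)
The overall nim-sum is X = 11. A row of size p has a winning move iff p XOR X < p (reduce it to p XOR X).
  5: 5 XOR 11 = 14 ≥ 5 — no move.
  23: 23 XOR 11 = 28 ≥ 23 — no move.
  12: 12 XOR 11 = 7 < 12 — winning move (to 7).
  7: 7 XOR 11 = 12 ≥ 7 — no move.
  18: 18 XOR 11 = 25 ≥ 18 — no move.
That gives 1 winning move.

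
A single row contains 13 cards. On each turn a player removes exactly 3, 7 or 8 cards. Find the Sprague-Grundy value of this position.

2

Grundy values for subtraction set {3, 7, 8}:
g(0) = mex{} = 0
g(1) = mex{} = 0
g(2) = mex{} = 0
g(3) = mex{0} = 1
g(4) = mex{0} = 1
g(5) = mex{0} = 1
g(6) = mex{1} = 0
g(7) = mex{0,1} = 2
g(8) = mex{0,1} = 2
g(9) = mex{0} = 1
g(10) = mex{0,1,2} = 3
g(11) = mex{1,2} = 0
g(12) = mex{1} = 0
g(13) = mex{0,1,3} = 2
So g(13) = 2.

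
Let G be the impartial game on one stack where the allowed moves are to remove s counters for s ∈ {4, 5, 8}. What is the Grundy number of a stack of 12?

0

Grundy values for subtraction set {4, 5, 8}:
g(0) = mex{} = 0
g(1) = mex{} = 0
g(2) = mex{} = 0
g(3) = mex{} = 0
g(4) = mex{0} = 1
g(5) = mex{0} = 1
g(6) = mex{0} = 1
g(7) = mex{0} = 1
g(8) = mex{0,1} = 2
g(9) = mex{0,1} = 2
g(10) = mex{0,1} = 2
g(11) = mex{0,1} = 2
g(12) = mex{1,2} = 0
So g(12) = 0.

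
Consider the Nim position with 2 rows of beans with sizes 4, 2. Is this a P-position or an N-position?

N-position

Nim-sum: 4 ^ 2 = 6.
The nim-sum is 6 ≠ 0, so this is an N-position: the player to move can win.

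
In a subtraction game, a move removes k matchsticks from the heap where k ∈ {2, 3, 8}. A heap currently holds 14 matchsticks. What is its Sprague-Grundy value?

Build the Grundy sequence with g(k) = mex{g(k−s) : s ∈ {2, 3, 8}, s ≤ k}:
g(0) = mex{} = 0
g(1) = mex{} = 0
g(2) = mex{0} = 1
g(3) = mex{0} = 1
g(4) = mex{0,1} = 2
g(5) = mex{1} = 0
g(6) = mex{1,2} = 0
g(7) = mex{0,2} = 1
g(8) = mex{0} = 1
g(9) = mex{0,1} = 2
g(10) = mex{1} = 0
g(11) = mex{1,2} = 0
g(12) = mex{0,2} = 1
g(13) = mex{0} = 1
g(14) = mex{0,1} = 2
So g(14) = 2.

2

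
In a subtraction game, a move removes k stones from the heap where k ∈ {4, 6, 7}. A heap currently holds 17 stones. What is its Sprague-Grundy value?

1

Grundy values for subtraction set {4, 6, 7}:
k:     0  1  2  3  4  5  6  7  8  9 10 11 12 13 14 15 16 17
g(k):  0  0  0  0  1  1  1  1  2  2  2  0  0  0  0  1  1  1
So g(17) = 1.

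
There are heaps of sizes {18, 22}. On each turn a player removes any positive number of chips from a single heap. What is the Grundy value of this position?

4

Write each in binary and XOR column by column:
  10010  (18)
  10110  (22)
  -----
  00100  (4)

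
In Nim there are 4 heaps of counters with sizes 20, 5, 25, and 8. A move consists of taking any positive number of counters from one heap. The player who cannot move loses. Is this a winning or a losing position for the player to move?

Losing position

Write each in binary and XOR column by column:
  10100  (20)
  00101  (5)
  11001  (25)
  01000  (8)
  -----
  00000  (0)
The nim-sum is 0, so this is a P-position: the player to move is in a losing position under optimal play.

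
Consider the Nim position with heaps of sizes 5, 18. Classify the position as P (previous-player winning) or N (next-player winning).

N-position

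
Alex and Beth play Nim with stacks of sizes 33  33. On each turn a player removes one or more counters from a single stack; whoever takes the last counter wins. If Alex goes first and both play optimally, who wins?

Nim-sum: 33 XOR 33 = 0.
The nim-sum is 0, so this is a P-position: the player to move is in a losing position under optimal play; Alex is about to move from it and so loses — Beth wins.

Beth wins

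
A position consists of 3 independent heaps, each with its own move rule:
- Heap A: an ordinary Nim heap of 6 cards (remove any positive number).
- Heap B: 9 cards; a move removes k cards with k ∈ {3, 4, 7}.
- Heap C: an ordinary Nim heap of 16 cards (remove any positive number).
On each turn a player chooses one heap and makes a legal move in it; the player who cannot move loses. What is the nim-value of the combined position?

21

Heap A is a plain Nim heap of size 6, so its Grundy value is 6.
For heap B, compute g(0), g(1), … with moves {3, 4, 7}:
k:     0  1  2  3  4  5  6  7  8  9
g(k):  0  0  0  1  1  1  2  2  2  3
So g(9) = 3.
Heap C is a plain Nim heap of size 16, so its Grundy value is 16.
By the Sprague-Grundy theorem, the Grundy value of a sum of independent games is the XOR of the component values.
Combined value = 6 XOR 3 XOR 16 = 21.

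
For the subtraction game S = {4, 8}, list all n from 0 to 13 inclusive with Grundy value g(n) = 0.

0, 1, 2, 3, 12, 13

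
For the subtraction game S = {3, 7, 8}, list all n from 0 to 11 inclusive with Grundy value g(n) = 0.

Grundy values for subtraction set {3, 7, 8}:
g(0) = mex{} = 0
g(1) = mex{} = 0
g(2) = mex{} = 0
g(3) = mex{0} = 1
g(4) = mex{0} = 1
g(5) = mex{0} = 1
g(6) = mex{1} = 0
g(7) = mex{0,1} = 2
g(8) = mex{0,1} = 2
g(9) = mex{0} = 1
g(10) = mex{0,1,2} = 3
g(11) = mex{1,2} = 0
The P-positions (g = 0) in 0..11 are 0, 1, 2, 6, 11.

0, 1, 2, 6, 11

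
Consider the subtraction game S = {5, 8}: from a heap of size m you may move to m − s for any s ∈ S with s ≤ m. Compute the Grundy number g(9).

1

Grundy values for subtraction set {5, 8}:
k:     0  1  2  3  4  5  6  7  8  9
g(k):  0  0  0  0  0  1  1  1  1  1
So g(9) = 1.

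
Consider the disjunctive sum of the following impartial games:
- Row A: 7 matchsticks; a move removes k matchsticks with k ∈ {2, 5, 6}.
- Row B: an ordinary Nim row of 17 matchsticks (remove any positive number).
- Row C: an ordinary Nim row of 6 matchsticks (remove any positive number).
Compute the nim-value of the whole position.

20

Grundy values for row A (subtraction set {2, 5, 6}):
k:     0  1  2  3  4  5  6  7
g(k):  0  0  1  1  0  2  1  3
So g(7) = 3.
Row B is a plain Nim row of size 17, so its Grundy value is 17.
Row C is a plain Nim row of size 6, so its Grundy value is 6.
The value of a disjunctive sum is the nim-sum of the parts.
Combined value = 3 ⊕ 17 ⊕ 6 = 20.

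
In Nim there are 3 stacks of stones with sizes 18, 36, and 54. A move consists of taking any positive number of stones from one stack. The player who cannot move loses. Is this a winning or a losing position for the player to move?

Losing position

Nim-sum: 18 XOR 36 XOR 54 = 0.
The nim-sum is 0, so this is a P-position: the player to move is in a losing position under optimal play.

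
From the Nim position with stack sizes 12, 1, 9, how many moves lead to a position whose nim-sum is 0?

Bitwise XOR of the heap sizes:
  1100  (12)
  0001  (1)
  1001  (9)
  ----
  0100  (4)
The overall nim-sum is X = 4. A stack of size p has a winning move iff p XOR X < p (reduce it to p XOR X).
  12: 12 XOR 4 = 8 < 12 — winning move (to 8).
  1: 1 XOR 4 = 5 ≥ 1 — no move.
  9: 9 XOR 4 = 13 ≥ 9 — no move.
That gives 1 winning move.

1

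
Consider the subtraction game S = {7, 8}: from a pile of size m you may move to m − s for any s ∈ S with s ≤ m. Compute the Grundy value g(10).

1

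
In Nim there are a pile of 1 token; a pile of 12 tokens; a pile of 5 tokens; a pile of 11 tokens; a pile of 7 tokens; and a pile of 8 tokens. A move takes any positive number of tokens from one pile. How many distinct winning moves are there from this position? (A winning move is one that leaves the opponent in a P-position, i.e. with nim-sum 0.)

Nim-sum: 1 XOR 12 XOR 5 XOR 11 XOR 7 XOR 8 = 12.
The overall nim-sum is X = 12. A pile of size p has a winning move iff p XOR X < p (reduce it to p XOR X).
  1: 1 XOR 12 = 13 ≥ 1 — no move.
  12: 12 XOR 12 = 0 < 12 — winning move (to 0).
  5: 5 XOR 12 = 9 ≥ 5 — no move.
  11: 11 XOR 12 = 7 < 11 — winning move (to 7).
  7: 7 XOR 12 = 11 ≥ 7 — no move.
  8: 8 XOR 12 = 4 < 8 — winning move (to 4).
That gives 3 winning moves.

3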